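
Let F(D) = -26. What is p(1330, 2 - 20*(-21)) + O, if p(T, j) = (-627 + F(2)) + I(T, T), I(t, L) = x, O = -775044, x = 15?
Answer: -775682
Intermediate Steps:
I(t, L) = 15
p(T, j) = -638 (p(T, j) = (-627 - 26) + 15 = -653 + 15 = -638)
p(1330, 2 - 20*(-21)) + O = -638 - 775044 = -775682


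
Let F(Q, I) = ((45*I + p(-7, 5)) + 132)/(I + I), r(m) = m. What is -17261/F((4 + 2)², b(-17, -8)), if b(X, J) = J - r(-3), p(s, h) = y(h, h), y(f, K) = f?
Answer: -86305/44 ≈ -1961.5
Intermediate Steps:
p(s, h) = h
b(X, J) = 3 + J (b(X, J) = J - 1*(-3) = J + 3 = 3 + J)
F(Q, I) = (137 + 45*I)/(2*I) (F(Q, I) = ((45*I + 5) + 132)/(I + I) = ((5 + 45*I) + 132)/((2*I)) = (137 + 45*I)*(1/(2*I)) = (137 + 45*I)/(2*I))
-17261/F((4 + 2)², b(-17, -8)) = -17261*2*(3 - 8)/(137 + 45*(3 - 8)) = -17261*(-10/(137 + 45*(-5))) = -17261*(-10/(137 - 225)) = -17261/((½)*(-⅕)*(-88)) = -17261/44/5 = -17261*5/44 = -86305/44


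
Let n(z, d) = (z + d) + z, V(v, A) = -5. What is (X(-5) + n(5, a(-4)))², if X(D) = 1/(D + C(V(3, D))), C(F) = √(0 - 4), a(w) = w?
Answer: 28557/841 - 676*I/841 ≈ 33.956 - 0.80381*I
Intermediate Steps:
n(z, d) = d + 2*z (n(z, d) = (d + z) + z = d + 2*z)
C(F) = 2*I (C(F) = √(-4) = 2*I)
X(D) = 1/(D + 2*I)
(X(-5) + n(5, a(-4)))² = (1/(-5 + 2*I) + (-4 + 2*5))² = ((-5 - 2*I)/29 + (-4 + 10))² = ((-5 - 2*I)/29 + 6)² = (6 + (-5 - 2*I)/29)²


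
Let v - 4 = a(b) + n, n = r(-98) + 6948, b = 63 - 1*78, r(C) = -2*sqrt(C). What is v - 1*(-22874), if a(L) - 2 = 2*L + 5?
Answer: 29803 - 14*I*sqrt(2) ≈ 29803.0 - 19.799*I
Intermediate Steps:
b = -15 (b = 63 - 78 = -15)
a(L) = 7 + 2*L (a(L) = 2 + (2*L + 5) = 2 + (5 + 2*L) = 7 + 2*L)
n = 6948 - 14*I*sqrt(2) (n = -14*I*sqrt(2) + 6948 = 6948 - 14*I*sqrt(2) ≈ 6948.0 - 19.799*I)
v = 6929 - 14*I*sqrt(2) (v = 4 + ((7 + 2*(-15)) + (6948 - 14*I*sqrt(2))) = 4 + ((7 - 30) + (6948 - 14*I*sqrt(2))) = 4 + (-23 + (6948 - 14*I*sqrt(2))) = 4 + (6925 - 14*I*sqrt(2)) = 6929 - 14*I*sqrt(2) ≈ 6929.0 - 19.799*I)
v - 1*(-22874) = (6929 - 14*I*sqrt(2)) - 1*(-22874) = (6929 - 14*I*sqrt(2)) + 22874 = 29803 - 14*I*sqrt(2)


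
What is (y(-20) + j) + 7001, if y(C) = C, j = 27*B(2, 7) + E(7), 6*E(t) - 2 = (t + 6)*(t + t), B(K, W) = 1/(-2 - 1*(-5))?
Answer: 21062/3 ≈ 7020.7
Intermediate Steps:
B(K, W) = ⅓ (B(K, W) = 1/(-2 + 5) = 1/3 = ⅓)
E(t) = ⅓ + t*(6 + t)/3 (E(t) = ⅓ + ((t + 6)*(t + t))/6 = ⅓ + ((6 + t)*(2*t))/6 = ⅓ + (2*t*(6 + t))/6 = ⅓ + t*(6 + t)/3)
j = 119/3 (j = 27*(⅓) + (⅓ + 2*7 + (⅓)*7²) = 9 + (⅓ + 14 + (⅓)*49) = 9 + (⅓ + 14 + 49/3) = 9 + 92/3 = 119/3 ≈ 39.667)
(y(-20) + j) + 7001 = (-20 + 119/3) + 7001 = 59/3 + 7001 = 21062/3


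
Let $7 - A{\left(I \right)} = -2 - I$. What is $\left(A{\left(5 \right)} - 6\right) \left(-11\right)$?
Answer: $-88$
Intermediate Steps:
$A{\left(I \right)} = 9 + I$ ($A{\left(I \right)} = 7 - \left(-2 - I\right) = 7 + \left(2 + I\right) = 9 + I$)
$\left(A{\left(5 \right)} - 6\right) \left(-11\right) = \left(\left(9 + 5\right) - 6\right) \left(-11\right) = \left(14 - 6\right) \left(-11\right) = 8 \left(-11\right) = -88$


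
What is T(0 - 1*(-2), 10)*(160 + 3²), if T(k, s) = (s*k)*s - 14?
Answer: 31434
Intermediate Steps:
T(k, s) = -14 + k*s² (T(k, s) = (k*s)*s - 14 = k*s² - 14 = -14 + k*s²)
T(0 - 1*(-2), 10)*(160 + 3²) = (-14 + (0 - 1*(-2))*10²)*(160 + 3²) = (-14 + (0 + 2)*100)*(160 + 9) = (-14 + 2*100)*169 = (-14 + 200)*169 = 186*169 = 31434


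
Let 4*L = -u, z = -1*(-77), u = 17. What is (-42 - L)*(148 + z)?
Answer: -33975/4 ≈ -8493.8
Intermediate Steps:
z = 77
L = -17/4 (L = (-1*17)/4 = (¼)*(-17) = -17/4 ≈ -4.2500)
(-42 - L)*(148 + z) = (-42 - 1*(-17/4))*(148 + 77) = (-42 + 17/4)*225 = -151/4*225 = -33975/4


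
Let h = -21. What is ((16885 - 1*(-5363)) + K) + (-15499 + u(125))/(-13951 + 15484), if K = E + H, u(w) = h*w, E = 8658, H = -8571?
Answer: 34221431/1533 ≈ 22323.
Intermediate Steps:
u(w) = -21*w
K = 87 (K = 8658 - 8571 = 87)
((16885 - 1*(-5363)) + K) + (-15499 + u(125))/(-13951 + 15484) = ((16885 - 1*(-5363)) + 87) + (-15499 - 21*125)/(-13951 + 15484) = ((16885 + 5363) + 87) + (-15499 - 2625)/1533 = (22248 + 87) - 18124*1/1533 = 22335 - 18124/1533 = 34221431/1533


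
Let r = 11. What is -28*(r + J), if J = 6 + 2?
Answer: -532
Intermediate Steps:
J = 8
-28*(r + J) = -28*(11 + 8) = -28*19 = -532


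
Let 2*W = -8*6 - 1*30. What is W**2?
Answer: 1521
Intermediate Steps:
W = -39 (W = (-8*6 - 1*30)/2 = (-48 - 30)/2 = (1/2)*(-78) = -39)
W**2 = (-39)**2 = 1521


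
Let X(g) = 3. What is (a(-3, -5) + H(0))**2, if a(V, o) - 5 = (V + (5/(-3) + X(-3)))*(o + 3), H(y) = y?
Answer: 625/9 ≈ 69.444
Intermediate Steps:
a(V, o) = 5 + (3 + o)*(4/3 + V) (a(V, o) = 5 + (V + (5/(-3) + 3))*(o + 3) = 5 + (V + (5*(-1/3) + 3))*(3 + o) = 5 + (V + (-5/3 + 3))*(3 + o) = 5 + (V + 4/3)*(3 + o) = 5 + (4/3 + V)*(3 + o) = 5 + (3 + o)*(4/3 + V))
(a(-3, -5) + H(0))**2 = ((9 + 3*(-3) + (4/3)*(-5) - 3*(-5)) + 0)**2 = ((9 - 9 - 20/3 + 15) + 0)**2 = (25/3 + 0)**2 = (25/3)**2 = 625/9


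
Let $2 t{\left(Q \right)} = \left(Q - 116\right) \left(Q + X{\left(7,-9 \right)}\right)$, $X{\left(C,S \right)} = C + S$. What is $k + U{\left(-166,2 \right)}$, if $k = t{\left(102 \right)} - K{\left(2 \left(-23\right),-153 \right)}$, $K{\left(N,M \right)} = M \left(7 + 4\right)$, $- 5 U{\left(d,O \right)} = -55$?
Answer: $994$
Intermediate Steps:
$U{\left(d,O \right)} = 11$ ($U{\left(d,O \right)} = \left(- \frac{1}{5}\right) \left(-55\right) = 11$)
$K{\left(N,M \right)} = 11 M$ ($K{\left(N,M \right)} = M 11 = 11 M$)
$t{\left(Q \right)} = \frac{\left(-116 + Q\right) \left(-2 + Q\right)}{2}$ ($t{\left(Q \right)} = \frac{\left(Q - 116\right) \left(Q + \left(7 - 9\right)\right)}{2} = \frac{\left(-116 + Q\right) \left(Q - 2\right)}{2} = \frac{\left(-116 + Q\right) \left(-2 + Q\right)}{2}$)
$k = 983$ ($k = \left(116 + \frac{102^{2}}{2} - 6018\right) - 11 \left(-153\right) = \left(116 + \frac{1}{2} \cdot 10404 - 6018\right) - -1683 = \left(116 + 5202 - 6018\right) + 1683 = -700 + 1683 = 983$)
$k + U{\left(-166,2 \right)} = 983 + 11 = 994$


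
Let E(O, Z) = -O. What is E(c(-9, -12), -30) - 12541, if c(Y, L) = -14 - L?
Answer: -12539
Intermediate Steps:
E(c(-9, -12), -30) - 12541 = -(-14 - 1*(-12)) - 12541 = -(-14 + 12) - 12541 = -1*(-2) - 12541 = 2 - 12541 = -12539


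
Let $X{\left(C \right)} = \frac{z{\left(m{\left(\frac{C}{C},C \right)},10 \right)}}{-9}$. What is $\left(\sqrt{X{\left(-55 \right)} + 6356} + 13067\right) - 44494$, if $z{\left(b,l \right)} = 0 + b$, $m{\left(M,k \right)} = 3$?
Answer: $-31427 + \frac{\sqrt{57201}}{3} \approx -31347.0$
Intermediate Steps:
$z{\left(b,l \right)} = b$
$X{\left(C \right)} = - \frac{1}{3}$ ($X{\left(C \right)} = \frac{3}{-9} = 3 \left(- \frac{1}{9}\right) = - \frac{1}{3}$)
$\left(\sqrt{X{\left(-55 \right)} + 6356} + 13067\right) - 44494 = \left(\sqrt{- \frac{1}{3} + 6356} + 13067\right) - 44494 = \left(\sqrt{\frac{19067}{3}} + 13067\right) - 44494 = \left(\frac{\sqrt{57201}}{3} + 13067\right) - 44494 = \left(13067 + \frac{\sqrt{57201}}{3}\right) - 44494 = -31427 + \frac{\sqrt{57201}}{3}$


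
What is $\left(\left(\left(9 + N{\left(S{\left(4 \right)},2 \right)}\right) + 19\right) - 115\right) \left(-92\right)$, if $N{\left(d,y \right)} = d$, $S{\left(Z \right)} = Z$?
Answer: $7636$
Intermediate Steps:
$\left(\left(\left(9 + N{\left(S{\left(4 \right)},2 \right)}\right) + 19\right) - 115\right) \left(-92\right) = \left(\left(\left(9 + 4\right) + 19\right) - 115\right) \left(-92\right) = \left(\left(13 + 19\right) - 115\right) \left(-92\right) = \left(32 - 115\right) \left(-92\right) = \left(-83\right) \left(-92\right) = 7636$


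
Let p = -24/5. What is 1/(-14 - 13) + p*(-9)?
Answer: 5827/135 ≈ 43.163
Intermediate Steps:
p = -24/5 ≈ -4.8000
1/(-14 - 13) + p*(-9) = 1/(-14 - 13) - 24/5*(-9) = 1/(-27) + 216/5 = -1/27 + 216/5 = 5827/135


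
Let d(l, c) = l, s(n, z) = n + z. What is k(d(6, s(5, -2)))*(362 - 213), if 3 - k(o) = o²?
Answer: -4917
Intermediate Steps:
k(o) = 3 - o²
k(d(6, s(5, -2)))*(362 - 213) = (3 - 1*6²)*(362 - 213) = (3 - 1*36)*149 = (3 - 36)*149 = -33*149 = -4917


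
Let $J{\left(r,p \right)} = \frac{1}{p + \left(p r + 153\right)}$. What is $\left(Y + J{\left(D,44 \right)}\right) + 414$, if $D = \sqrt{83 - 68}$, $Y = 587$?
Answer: $\frac{9778966}{9769} - \frac{44 \sqrt{15}}{9769} \approx 1001.0$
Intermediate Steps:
$D = \sqrt{15} \approx 3.873$
$J{\left(r,p \right)} = \frac{1}{153 + p + p r}$ ($J{\left(r,p \right)} = \frac{1}{p + \left(153 + p r\right)} = \frac{1}{153 + p + p r}$)
$\left(Y + J{\left(D,44 \right)}\right) + 414 = \left(587 + \frac{1}{153 + 44 + 44 \sqrt{15}}\right) + 414 = \left(587 + \frac{1}{197 + 44 \sqrt{15}}\right) + 414 = 1001 + \frac{1}{197 + 44 \sqrt{15}}$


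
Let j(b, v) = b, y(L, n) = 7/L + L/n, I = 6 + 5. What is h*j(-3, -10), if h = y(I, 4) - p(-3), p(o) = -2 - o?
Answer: -315/44 ≈ -7.1591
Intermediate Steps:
I = 11
h = 105/44 (h = (7/11 + 11/4) - (-2 - 1*(-3)) = (7*(1/11) + 11*(¼)) - (-2 + 3) = (7/11 + 11/4) - 1*1 = 149/44 - 1 = 105/44 ≈ 2.3864)
h*j(-3, -10) = (105/44)*(-3) = -315/44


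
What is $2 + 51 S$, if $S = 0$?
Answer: $2$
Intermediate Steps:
$2 + 51 S = 2 + 51 \cdot 0 = 2 + 0 = 2$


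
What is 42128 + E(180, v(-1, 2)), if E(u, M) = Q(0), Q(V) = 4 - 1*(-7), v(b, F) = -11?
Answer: 42139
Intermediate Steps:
Q(V) = 11 (Q(V) = 4 + 7 = 11)
E(u, M) = 11
42128 + E(180, v(-1, 2)) = 42128 + 11 = 42139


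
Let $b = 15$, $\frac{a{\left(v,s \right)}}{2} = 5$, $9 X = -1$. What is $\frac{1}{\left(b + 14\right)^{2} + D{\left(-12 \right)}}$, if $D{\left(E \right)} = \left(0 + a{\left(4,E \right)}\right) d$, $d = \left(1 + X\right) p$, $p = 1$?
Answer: $\frac{9}{7649} \approx 0.0011766$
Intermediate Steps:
$X = - \frac{1}{9}$ ($X = \frac{1}{9} \left(-1\right) = - \frac{1}{9} \approx -0.11111$)
$a{\left(v,s \right)} = 10$ ($a{\left(v,s \right)} = 2 \cdot 5 = 10$)
$d = \frac{8}{9}$ ($d = \left(1 - \frac{1}{9}\right) 1 = \frac{8}{9} \cdot 1 = \frac{8}{9} \approx 0.88889$)
$D{\left(E \right)} = \frac{80}{9}$ ($D{\left(E \right)} = \left(0 + 10\right) \frac{8}{9} = 10 \cdot \frac{8}{9} = \frac{80}{9}$)
$\frac{1}{\left(b + 14\right)^{2} + D{\left(-12 \right)}} = \frac{1}{\left(15 + 14\right)^{2} + \frac{80}{9}} = \frac{1}{29^{2} + \frac{80}{9}} = \frac{1}{841 + \frac{80}{9}} = \frac{1}{\frac{7649}{9}} = \frac{9}{7649}$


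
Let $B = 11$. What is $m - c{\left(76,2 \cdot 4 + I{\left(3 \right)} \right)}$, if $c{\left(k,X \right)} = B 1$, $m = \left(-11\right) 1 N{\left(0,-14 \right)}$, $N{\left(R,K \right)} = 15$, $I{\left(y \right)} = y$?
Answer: $-176$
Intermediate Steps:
$m = -165$ ($m = \left(-11\right) 1 \cdot 15 = \left(-11\right) 15 = -165$)
$c{\left(k,X \right)} = 11$ ($c{\left(k,X \right)} = 11 \cdot 1 = 11$)
$m - c{\left(76,2 \cdot 4 + I{\left(3 \right)} \right)} = -165 - 11 = -176$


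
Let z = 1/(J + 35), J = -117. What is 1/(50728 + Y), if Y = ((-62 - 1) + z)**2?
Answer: 6724/367792961 ≈ 1.8282e-5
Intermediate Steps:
z = -1/82 (z = 1/(-117 + 35) = 1/(-82) = -1/82 ≈ -0.012195)
Y = 26697889/6724 (Y = ((-62 - 1) - 1/82)**2 = (-63 - 1/82)**2 = (-5167/82)**2 = 26697889/6724 ≈ 3970.5)
1/(50728 + Y) = 1/(50728 + 26697889/6724) = 1/(367792961/6724) = 6724/367792961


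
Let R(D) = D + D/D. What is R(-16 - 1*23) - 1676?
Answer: -1714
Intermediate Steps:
R(D) = 1 + D (R(D) = D + 1 = 1 + D)
R(-16 - 1*23) - 1676 = (1 + (-16 - 1*23)) - 1676 = (1 + (-16 - 23)) - 1676 = (1 - 39) - 1676 = -38 - 1676 = -1714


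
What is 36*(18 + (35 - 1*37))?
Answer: 576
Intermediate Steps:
36*(18 + (35 - 1*37)) = 36*(18 + (35 - 37)) = 36*(18 - 2) = 36*16 = 576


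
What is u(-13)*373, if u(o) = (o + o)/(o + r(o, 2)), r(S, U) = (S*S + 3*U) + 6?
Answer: -4849/84 ≈ -57.726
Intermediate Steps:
r(S, U) = 6 + S**2 + 3*U (r(S, U) = (S**2 + 3*U) + 6 = 6 + S**2 + 3*U)
u(o) = 2*o/(12 + o + o**2) (u(o) = (o + o)/(o + (6 + o**2 + 3*2)) = (2*o)/(o + (6 + o**2 + 6)) = (2*o)/(o + (12 + o**2)) = (2*o)/(12 + o + o**2) = 2*o/(12 + o + o**2))
u(-13)*373 = (2*(-13)/(12 - 13 + (-13)**2))*373 = (2*(-13)/(12 - 13 + 169))*373 = (2*(-13)/168)*373 = (2*(-13)*(1/168))*373 = -13/84*373 = -4849/84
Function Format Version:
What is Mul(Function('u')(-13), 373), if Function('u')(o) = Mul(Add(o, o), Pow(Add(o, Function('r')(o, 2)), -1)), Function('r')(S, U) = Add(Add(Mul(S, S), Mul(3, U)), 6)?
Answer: Rational(-4849, 84) ≈ -57.726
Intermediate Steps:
Function('r')(S, U) = Add(6, Pow(S, 2), Mul(3, U)) (Function('r')(S, U) = Add(Add(Pow(S, 2), Mul(3, U)), 6) = Add(6, Pow(S, 2), Mul(3, U)))
Function('u')(o) = Mul(2, o, Pow(Add(12, o, Pow(o, 2)), -1)) (Function('u')(o) = Mul(Add(o, o), Pow(Add(o, Add(6, Pow(o, 2), Mul(3, 2))), -1)) = Mul(Mul(2, o), Pow(Add(o, Add(6, Pow(o, 2), 6)), -1)) = Mul(Mul(2, o), Pow(Add(o, Add(12, Pow(o, 2))), -1)) = Mul(Mul(2, o), Pow(Add(12, o, Pow(o, 2)), -1)) = Mul(2, o, Pow(Add(12, o, Pow(o, 2)), -1)))
Mul(Function('u')(-13), 373) = Mul(Mul(2, -13, Pow(Add(12, -13, Pow(-13, 2)), -1)), 373) = Mul(Mul(2, -13, Pow(Add(12, -13, 169), -1)), 373) = Mul(Mul(2, -13, Pow(168, -1)), 373) = Mul(Mul(2, -13, Rational(1, 168)), 373) = Mul(Rational(-13, 84), 373) = Rational(-4849, 84)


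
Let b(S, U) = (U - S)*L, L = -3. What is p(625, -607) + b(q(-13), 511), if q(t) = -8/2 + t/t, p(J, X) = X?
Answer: -2149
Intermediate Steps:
q(t) = -3 (q(t) = -8*1/2 + 1 = -4 + 1 = -3)
b(S, U) = -3*U + 3*S (b(S, U) = (U - S)*(-3) = -3*U + 3*S)
p(625, -607) + b(q(-13), 511) = -607 + (-3*511 + 3*(-3)) = -607 + (-1533 - 9) = -607 - 1542 = -2149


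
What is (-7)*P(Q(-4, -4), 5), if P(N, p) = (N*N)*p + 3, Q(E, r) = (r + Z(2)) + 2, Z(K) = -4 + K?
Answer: -581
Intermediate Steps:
Q(E, r) = r (Q(E, r) = (r + (-4 + 2)) + 2 = (r - 2) + 2 = (-2 + r) + 2 = r)
P(N, p) = 3 + p*N² (P(N, p) = N²*p + 3 = p*N² + 3 = 3 + p*N²)
(-7)*P(Q(-4, -4), 5) = (-7)*(3 + 5*(-4)²) = (-1*7)*(3 + 5*16) = -7*(3 + 80) = -7*83 = -581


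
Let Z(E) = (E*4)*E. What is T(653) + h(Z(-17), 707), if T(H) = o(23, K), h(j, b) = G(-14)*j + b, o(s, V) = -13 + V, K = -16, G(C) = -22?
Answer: -24754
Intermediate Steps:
Z(E) = 4*E² (Z(E) = (4*E)*E = 4*E²)
h(j, b) = b - 22*j (h(j, b) = -22*j + b = b - 22*j)
T(H) = -29 (T(H) = -13 - 16 = -29)
T(653) + h(Z(-17), 707) = -29 + (707 - 88*(-17)²) = -29 + (707 - 88*289) = -29 + (707 - 22*1156) = -29 + (707 - 25432) = -29 - 24725 = -24754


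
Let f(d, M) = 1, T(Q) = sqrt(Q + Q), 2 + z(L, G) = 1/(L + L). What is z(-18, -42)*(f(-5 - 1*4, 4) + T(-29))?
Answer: -73/36 - 73*I*sqrt(58)/36 ≈ -2.0278 - 15.443*I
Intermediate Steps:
z(L, G) = -2 + 1/(2*L) (z(L, G) = -2 + 1/(L + L) = -2 + 1/(2*L))
T(Q) = sqrt(2)*sqrt(Q) (T(Q) = sqrt(2*Q) = sqrt(2)*sqrt(Q))
z(-18, -42)*(f(-5 - 1*4, 4) + T(-29)) = (-2 + (1/2)/(-18))*(1 + sqrt(2)*sqrt(-29)) = (-2 + (1/2)*(-1/18))*(1 + sqrt(2)*(I*sqrt(29))) = (-2 - 1/36)*(1 + I*sqrt(58)) = -73*(1 + I*sqrt(58))/36 = -73/36 - 73*I*sqrt(58)/36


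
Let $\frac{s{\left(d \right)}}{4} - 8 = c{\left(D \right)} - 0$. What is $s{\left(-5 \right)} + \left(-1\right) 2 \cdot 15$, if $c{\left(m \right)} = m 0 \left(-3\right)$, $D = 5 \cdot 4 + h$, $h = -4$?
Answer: $2$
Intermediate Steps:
$D = 16$ ($D = 5 \cdot 4 - 4 = 20 - 4 = 16$)
$c{\left(m \right)} = 0$ ($c{\left(m \right)} = 0 \left(-3\right) = 0$)
$s{\left(d \right)} = 32$ ($s{\left(d \right)} = 32 + 4 \left(0 - 0\right) = 32 + 4 \left(0 + 0\right) = 32 + 4 \cdot 0 = 32 + 0 = 32$)
$s{\left(-5 \right)} + \left(-1\right) 2 \cdot 15 = 32 + \left(-1\right) 2 \cdot 15 = 32 - 30 = 2$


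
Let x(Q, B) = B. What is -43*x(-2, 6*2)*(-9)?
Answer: 4644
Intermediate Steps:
-43*x(-2, 6*2)*(-9) = -258*2*(-9) = -43*12*(-9) = -516*(-9) = 4644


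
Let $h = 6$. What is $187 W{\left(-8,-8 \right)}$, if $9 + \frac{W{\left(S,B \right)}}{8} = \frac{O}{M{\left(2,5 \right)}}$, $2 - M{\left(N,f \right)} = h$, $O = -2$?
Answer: $-12716$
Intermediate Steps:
$M{\left(N,f \right)} = -4$ ($M{\left(N,f \right)} = 2 - 6 = -4$)
$W{\left(S,B \right)} = -68$ ($W{\left(S,B \right)} = -72 + 8 \left(- \frac{2}{-4}\right) = -72 + 8 \left(\left(-2\right) \left(- \frac{1}{4}\right)\right) = -72 + 8 \cdot \frac{1}{2} = -72 + 4 = -68$)
$187 W{\left(-8,-8 \right)} = 187 \left(-68\right) = -12716$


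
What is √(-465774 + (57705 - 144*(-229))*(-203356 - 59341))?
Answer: 3*I*√2646899159 ≈ 1.5434e+5*I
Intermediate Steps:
√(-465774 + (57705 - 144*(-229))*(-203356 - 59341)) = √(-465774 + (57705 + 32976)*(-262697)) = √(-465774 + 90681*(-262697)) = √(-465774 - 23821626657) = √(-23822092431) = 3*I*√2646899159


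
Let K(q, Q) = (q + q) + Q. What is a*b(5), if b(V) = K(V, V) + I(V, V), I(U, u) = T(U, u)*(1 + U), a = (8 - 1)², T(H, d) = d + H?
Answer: 3675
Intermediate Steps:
K(q, Q) = Q + 2*q (K(q, Q) = 2*q + Q = Q + 2*q)
T(H, d) = H + d
a = 49 (a = 7² = 49)
I(U, u) = (1 + U)*(U + u) (I(U, u) = (U + u)*(1 + U) = (1 + U)*(U + u))
b(V) = 3*V + 2*V*(1 + V) (b(V) = (V + 2*V) + (1 + V)*(V + V) = 3*V + (1 + V)*(2*V) = 3*V + 2*V*(1 + V))
a*b(5) = 49*(5*(5 + 2*5)) = 49*(5*(5 + 10)) = 49*(5*15) = 49*75 = 3675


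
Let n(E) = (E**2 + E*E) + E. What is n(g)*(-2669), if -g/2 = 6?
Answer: -736644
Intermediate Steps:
g = -12 (g = -2*6 = -12)
n(E) = E + 2*E**2 (n(E) = (E**2 + E**2) + E = 2*E**2 + E = E + 2*E**2)
n(g)*(-2669) = -12*(1 + 2*(-12))*(-2669) = -12*(1 - 24)*(-2669) = -12*(-23)*(-2669) = 276*(-2669) = -736644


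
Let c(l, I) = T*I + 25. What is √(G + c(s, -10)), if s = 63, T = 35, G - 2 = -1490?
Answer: 7*I*√37 ≈ 42.579*I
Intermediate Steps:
G = -1488 (G = 2 - 1490 = -1488)
c(l, I) = 25 + 35*I (c(l, I) = 35*I + 25 = 25 + 35*I)
√(G + c(s, -10)) = √(-1488 + (25 + 35*(-10))) = √(-1488 + (25 - 350)) = √(-1488 - 325) = √(-1813) = 7*I*√37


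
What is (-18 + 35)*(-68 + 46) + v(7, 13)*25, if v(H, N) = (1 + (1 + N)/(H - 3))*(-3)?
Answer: -1423/2 ≈ -711.50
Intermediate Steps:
v(H, N) = -3 - 3*(1 + N)/(-3 + H) (v(H, N) = (1 + (1 + N)/(-3 + H))*(-3) = -3 - 3*(1 + N)/(-3 + H))
(-18 + 35)*(-68 + 46) + v(7, 13)*25 = (-18 + 35)*(-68 + 46) + (3*(2 - 1*7 - 1*13)/(-3 + 7))*25 = 17*(-22) + (3*(2 - 7 - 13)/4)*25 = -374 + (3*(1/4)*(-18))*25 = -374 - 27/2*25 = -374 - 675/2 = -1423/2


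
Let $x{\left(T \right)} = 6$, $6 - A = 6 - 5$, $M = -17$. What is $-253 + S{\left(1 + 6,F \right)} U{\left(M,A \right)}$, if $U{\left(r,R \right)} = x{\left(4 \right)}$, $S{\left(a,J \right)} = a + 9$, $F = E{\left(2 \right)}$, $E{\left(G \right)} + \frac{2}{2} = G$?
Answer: $-157$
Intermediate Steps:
$E{\left(G \right)} = -1 + G$
$F = 1$ ($F = -1 + 2 = 1$)
$S{\left(a,J \right)} = 9 + a$
$A = 5$ ($A = 6 - \left(6 - 5\right) = 6 - 1 = 5$)
$U{\left(r,R \right)} = 6$
$-253 + S{\left(1 + 6,F \right)} U{\left(M,A \right)} = -253 + \left(9 + \left(1 + 6\right)\right) 6 = -253 + \left(9 + 7\right) 6 = -253 + 16 \cdot 6 = -253 + 96 = -157$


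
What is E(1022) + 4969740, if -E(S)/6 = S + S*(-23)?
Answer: 5104644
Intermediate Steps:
E(S) = 132*S (E(S) = -6*(S + S*(-23)) = -6*(S - 23*S) = -(-132)*S = 132*S)
E(1022) + 4969740 = 132*1022 + 4969740 = 134904 + 4969740 = 5104644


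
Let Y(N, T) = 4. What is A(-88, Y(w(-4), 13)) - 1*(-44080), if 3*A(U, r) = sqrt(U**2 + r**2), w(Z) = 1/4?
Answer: 44080 + 4*sqrt(485)/3 ≈ 44109.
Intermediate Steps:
w(Z) = 1/4
A(U, r) = sqrt(U**2 + r**2)/3
A(-88, Y(w(-4), 13)) - 1*(-44080) = sqrt((-88)**2 + 4**2)/3 - 1*(-44080) = sqrt(7744 + 16)/3 + 44080 = sqrt(7760)/3 + 44080 = (4*sqrt(485))/3 + 44080 = 4*sqrt(485)/3 + 44080 = 44080 + 4*sqrt(485)/3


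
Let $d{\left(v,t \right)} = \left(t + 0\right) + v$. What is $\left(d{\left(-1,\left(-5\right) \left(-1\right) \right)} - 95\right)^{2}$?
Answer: $8281$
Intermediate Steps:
$d{\left(v,t \right)} = t + v$
$\left(d{\left(-1,\left(-5\right) \left(-1\right) \right)} - 95\right)^{2} = \left(\left(\left(-5\right) \left(-1\right) - 1\right) - 95\right)^{2} = \left(\left(5 - 1\right) - 95\right)^{2} = \left(4 - 95\right)^{2} = \left(-91\right)^{2} = 8281$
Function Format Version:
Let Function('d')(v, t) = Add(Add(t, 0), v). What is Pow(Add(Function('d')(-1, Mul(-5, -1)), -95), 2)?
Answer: 8281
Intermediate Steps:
Function('d')(v, t) = Add(t, v)
Pow(Add(Function('d')(-1, Mul(-5, -1)), -95), 2) = Pow(Add(Add(Mul(-5, -1), -1), -95), 2) = Pow(Add(Add(5, -1), -95), 2) = Pow(Add(4, -95), 2) = Pow(-91, 2) = 8281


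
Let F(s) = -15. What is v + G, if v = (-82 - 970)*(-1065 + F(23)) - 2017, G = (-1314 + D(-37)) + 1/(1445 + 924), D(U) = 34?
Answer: 2683752448/2369 ≈ 1.1329e+6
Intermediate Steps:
G = -3032319/2369 (G = (-1314 + 34) + 1/(1445 + 924) = -1280 + 1/2369 = -3032319/2369 ≈ -1280.0)
v = 1134143 (v = (-82 - 970)*(-1065 - 15) - 2017 = -1052*(-1080) - 2017 = 1136160 - 2017 = 1134143)
v + G = 1134143 - 3032319/2369 = 2683752448/2369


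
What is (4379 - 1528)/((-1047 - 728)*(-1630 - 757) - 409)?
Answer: 2851/4236516 ≈ 0.00067296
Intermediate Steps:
(4379 - 1528)/((-1047 - 728)*(-1630 - 757) - 409) = 2851/(-1775*(-2387) - 409) = 2851/(4236925 - 409) = 2851/4236516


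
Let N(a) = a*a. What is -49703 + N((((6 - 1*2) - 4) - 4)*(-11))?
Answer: -47767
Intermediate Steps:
N(a) = a**2
-49703 + N((((6 - 1*2) - 4) - 4)*(-11)) = -49703 + ((((6 - 1*2) - 4) - 4)*(-11))**2 = -49703 + ((((6 - 2) - 4) - 4)*(-11))**2 = -49703 + (((4 - 4) - 4)*(-11))**2 = -49703 + ((0 - 4)*(-11))**2 = -49703 + (-4*(-11))**2 = -49703 + 44**2 = -49703 + 1936 = -47767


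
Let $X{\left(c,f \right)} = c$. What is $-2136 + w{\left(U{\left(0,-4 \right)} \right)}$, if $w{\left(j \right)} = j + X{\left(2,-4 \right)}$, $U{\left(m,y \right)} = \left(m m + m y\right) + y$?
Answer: $-2138$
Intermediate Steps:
$U{\left(m,y \right)} = y + m^{2} + m y$ ($U{\left(m,y \right)} = \left(m^{2} + m y\right) + y = y + m^{2} + m y$)
$w{\left(j \right)} = 2 + j$ ($w{\left(j \right)} = j + 2 = 2 + j$)
$-2136 + w{\left(U{\left(0,-4 \right)} \right)} = -2136 + \left(2 + \left(-4 + 0^{2} + 0 \left(-4\right)\right)\right) = -2136 + \left(2 + \left(-4 + 0 + 0\right)\right) = -2136 + \left(2 - 4\right) = -2136 - 2 = -2138$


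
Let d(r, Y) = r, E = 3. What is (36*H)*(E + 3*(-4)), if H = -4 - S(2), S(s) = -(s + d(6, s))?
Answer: -1296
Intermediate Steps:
S(s) = -6 - s (S(s) = -(s + 6) = -(6 + s) = -6 - s)
H = 4 (H = -4 - (-6 - 1*2) = -4 - (-6 - 2) = -4 - 1*(-8) = -4 + 8 = 4)
(36*H)*(E + 3*(-4)) = (36*4)*(3 + 3*(-4)) = 144*(3 - 12) = 144*(-9) = -1296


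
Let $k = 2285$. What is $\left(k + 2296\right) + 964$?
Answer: $5545$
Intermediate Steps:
$\left(k + 2296\right) + 964 = \left(2285 + 2296\right) + 964 = 4581 + 964 = 5545$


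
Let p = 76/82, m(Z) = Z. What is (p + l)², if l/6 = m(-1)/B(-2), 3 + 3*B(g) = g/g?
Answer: 165649/1681 ≈ 98.542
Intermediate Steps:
p = 38/41 (p = 76*(1/82) = 38/41 ≈ 0.92683)
B(g) = -⅔ (B(g) = -1 + (g/g)/3 = -1 + (⅓)*1 = -1 + ⅓ = -⅔)
l = 9 (l = 6*(-1/(-⅔)) = 6*(-1*(-3/2)) = 6*(3/2) = 9)
(p + l)² = (38/41 + 9)² = (407/41)² = 165649/1681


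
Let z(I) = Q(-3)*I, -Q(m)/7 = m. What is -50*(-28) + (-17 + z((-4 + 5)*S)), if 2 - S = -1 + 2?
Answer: 1404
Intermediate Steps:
Q(m) = -7*m
S = 1 (S = 2 - (-1 + 2) = 2 - 1*1 = 2 - 1 = 1)
z(I) = 21*I (z(I) = (-7*(-3))*I = 21*I)
-50*(-28) + (-17 + z((-4 + 5)*S)) = -50*(-28) + (-17 + 21*((-4 + 5)*1)) = 1400 + (-17 + 21*(1*1)) = 1400 + (-17 + 21*1) = 1400 + (-17 + 21) = 1400 + 4 = 1404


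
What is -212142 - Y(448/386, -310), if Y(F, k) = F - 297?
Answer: -40886309/193 ≈ -2.1185e+5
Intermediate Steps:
Y(F, k) = -297 + F
-212142 - Y(448/386, -310) = -212142 - (-297 + 448/386) = -212142 - (-297 + 448*(1/386)) = -212142 - (-297 + 224/193) = -212142 - 1*(-57097/193) = -212142 + 57097/193 = -40886309/193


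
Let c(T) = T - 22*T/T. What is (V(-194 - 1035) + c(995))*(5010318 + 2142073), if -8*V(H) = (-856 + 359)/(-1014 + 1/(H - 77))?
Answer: 36861940373145489/5297140 ≈ 6.9588e+9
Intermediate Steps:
V(H) = 497/(8*(-1014 + 1/(-77 + H))) (V(H) = -(-856 + 359)/(8*(-1014 + 1/(H - 77))) = -(-497)/(8*(-1014 + 1/(-77 + H))) = 497/(8*(-1014 + 1/(-77 + H))))
c(T) = -22 + T (c(T) = T - 22*1 = T - 22 = -22 + T)
(V(-194 - 1035) + c(995))*(5010318 + 2142073) = (497*(77 - (-194 - 1035))/(8*(-78079 + 1014*(-194 - 1035))) + (-22 + 995))*(5010318 + 2142073) = (497*(77 - 1*(-1229))/(8*(-78079 + 1014*(-1229))) + 973)*7152391 = (497*(77 + 1229)/(8*(-78079 - 1246206)) + 973)*7152391 = ((497/8)*1306/(-1324285) + 973)*7152391 = ((497/8)*(-1/1324285)*1306 + 973)*7152391 = (-324541/5297140 + 973)*7152391 = (5153792679/5297140)*7152391 = 36861940373145489/5297140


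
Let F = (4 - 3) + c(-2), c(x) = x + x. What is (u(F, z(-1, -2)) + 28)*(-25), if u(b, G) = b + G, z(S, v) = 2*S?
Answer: -575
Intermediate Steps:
c(x) = 2*x
F = -3 (F = (4 - 3) + 2*(-2) = 1 - 4 = -3)
u(b, G) = G + b
(u(F, z(-1, -2)) + 28)*(-25) = ((2*(-1) - 3) + 28)*(-25) = ((-2 - 3) + 28)*(-25) = (-5 + 28)*(-25) = 23*(-25) = -575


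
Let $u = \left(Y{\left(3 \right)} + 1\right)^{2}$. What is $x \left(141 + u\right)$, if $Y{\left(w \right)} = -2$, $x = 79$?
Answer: $11218$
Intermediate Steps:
$u = 1$ ($u = \left(-2 + 1\right)^{2} = \left(-1\right)^{2} = 1$)
$x \left(141 + u\right) = 79 \left(141 + 1\right) = 79 \cdot 142 = 11218$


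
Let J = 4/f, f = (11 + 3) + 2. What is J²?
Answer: 1/16 ≈ 0.062500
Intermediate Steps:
f = 16 (f = 14 + 2 = 16)
J = ¼ (J = 4/16 = 4*(1/16) = ¼ ≈ 0.25000)
J² = (¼)² = 1/16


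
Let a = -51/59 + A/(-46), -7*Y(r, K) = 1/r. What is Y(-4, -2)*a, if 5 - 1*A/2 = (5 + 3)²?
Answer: 577/9499 ≈ 0.060743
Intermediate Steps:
Y(r, K) = -1/(7*r)
A = -118 (A = 10 - 2*(5 + 3)² = 10 - 2*8² = 10 - 2*64 = 10 - 128 = -118)
a = 2308/1357 (a = -51/59 - 118/(-46) = -51*1/59 - 118*(-1/46) = -51/59 + 59/23 = 2308/1357 ≈ 1.7008)
Y(-4, -2)*a = -⅐/(-4)*(2308/1357) = -⅐*(-¼)*(2308/1357) = (1/28)*(2308/1357) = 577/9499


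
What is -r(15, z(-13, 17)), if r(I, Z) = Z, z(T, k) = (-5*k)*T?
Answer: -1105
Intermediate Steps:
z(T, k) = -5*T*k
-r(15, z(-13, 17)) = -(-5)*(-13)*17 = -1*1105 = -1105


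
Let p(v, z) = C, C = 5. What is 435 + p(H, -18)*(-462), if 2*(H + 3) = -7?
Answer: -1875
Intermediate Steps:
H = -13/2 (H = -3 + (½)*(-7) = -3 - 7/2 = -13/2 ≈ -6.5000)
p(v, z) = 5
435 + p(H, -18)*(-462) = 435 + 5*(-462) = 435 - 2310 = -1875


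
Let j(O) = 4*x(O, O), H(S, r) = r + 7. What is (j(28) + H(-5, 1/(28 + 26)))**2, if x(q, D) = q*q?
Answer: 28805896729/2916 ≈ 9.8786e+6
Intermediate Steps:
x(q, D) = q**2
H(S, r) = 7 + r
j(O) = 4*O**2
(j(28) + H(-5, 1/(28 + 26)))**2 = (4*28**2 + (7 + 1/(28 + 26)))**2 = (4*784 + (7 + 1/54))**2 = (3136 + (7 + 1/54))**2 = (3136 + 379/54)**2 = (169723/54)**2 = 28805896729/2916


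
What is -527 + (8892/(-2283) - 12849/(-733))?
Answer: -286361974/557813 ≈ -513.37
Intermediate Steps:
-527 + (8892/(-2283) - 12849/(-733)) = -527 + (8892*(-1/2283) - 12849*(-1/733)) = -527 + (-2964/761 + 12849/733) = -527 + 7605477/557813 = -286361974/557813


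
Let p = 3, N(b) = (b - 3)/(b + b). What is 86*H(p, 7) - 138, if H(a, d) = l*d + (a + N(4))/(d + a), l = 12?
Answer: 56903/8 ≈ 7112.9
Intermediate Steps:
N(b) = (-3 + b)/(2*b) (N(b) = (-3 + b)/((2*b)) = (-3 + b)*(1/(2*b)) = (-3 + b)/(2*b))
H(a, d) = 12*d + (1/8 + a)/(a + d) (H(a, d) = 12*d + (a + (1/2)*(-3 + 4)/4)/(d + a) = 12*d + (a + (1/2)*(1/4)*1)/(a + d) = 12*d + (a + 1/8)/(a + d) = 12*d + (1/8 + a)/(a + d))
86*H(p, 7) - 138 = 86*((1/8 + 3 + 12*7**2 + 12*3*7)/(3 + 7)) - 138 = 86*((1/8 + 3 + 12*49 + 252)/10) - 138 = 86*((1/8 + 3 + 588 + 252)/10) - 138 = 86*((1/10)*(6745/8)) - 138 = 86*(1349/16) - 138 = 58007/8 - 138 = 56903/8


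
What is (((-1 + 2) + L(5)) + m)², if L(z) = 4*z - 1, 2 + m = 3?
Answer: 441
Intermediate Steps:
m = 1 (m = -2 + 3 = 1)
L(z) = -1 + 4*z
(((-1 + 2) + L(5)) + m)² = (((-1 + 2) + (-1 + 4*5)) + 1)² = ((1 + (-1 + 20)) + 1)² = ((1 + 19) + 1)² = (20 + 1)² = 21² = 441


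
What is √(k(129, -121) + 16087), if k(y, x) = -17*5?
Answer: 3*√1778 ≈ 126.50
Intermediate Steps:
k(y, x) = -85
√(k(129, -121) + 16087) = √(-85 + 16087) = √16002 = 3*√1778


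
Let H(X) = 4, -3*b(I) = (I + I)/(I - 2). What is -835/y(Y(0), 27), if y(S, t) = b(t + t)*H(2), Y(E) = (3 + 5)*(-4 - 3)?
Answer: 10855/36 ≈ 301.53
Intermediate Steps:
b(I) = -2*I/(3*(-2 + I)) (b(I) = -(I + I)/(3*(I - 2)) = -2*I/(3*(-2 + I)))
Y(E) = -56 (Y(E) = 8*(-7) = -56)
y(S, t) = -16*t/(-6 + 6*t) (y(S, t) = -2*(t + t)/(-6 + 3*(t + t))*4 = -2*2*t/(-6 + 3*(2*t))*4 = -2*2*t/(-6 + 6*t)*4 = -4*t/(-6 + 6*t)*4 = -16*t/(-6 + 6*t))
-835/y(Y(0), 27) = -835/((-8*27/(-3 + 3*27))) = -835/((-8*27/(-3 + 81))) = -835/((-8*27/78)) = -835/((-8*27*1/78)) = -835/(-36/13) = -835*(-13/36) = 10855/36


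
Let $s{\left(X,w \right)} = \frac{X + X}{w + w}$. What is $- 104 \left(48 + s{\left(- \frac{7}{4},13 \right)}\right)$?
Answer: $-4978$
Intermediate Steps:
$s{\left(X,w \right)} = \frac{X}{w}$ ($s{\left(X,w \right)} = \frac{2 X}{2 w} = 2 X \frac{1}{2 w} = \frac{X}{w}$)
$- 104 \left(48 + s{\left(- \frac{7}{4},13 \right)}\right) = - 104 \left(48 + \frac{\left(-7\right) \frac{1}{4}}{13}\right) = - 104 \left(48 + \left(-7\right) \frac{1}{4} \cdot \frac{1}{13}\right) = - 104 \left(48 - \frac{7}{52}\right) = \left(-104\right) \frac{2489}{52} = -4978$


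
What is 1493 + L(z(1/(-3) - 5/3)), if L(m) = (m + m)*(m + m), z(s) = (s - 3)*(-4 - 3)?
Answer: 6393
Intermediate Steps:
z(s) = 21 - 7*s (z(s) = (-3 + s)*(-7) = 21 - 7*s)
L(m) = 4*m² (L(m) = (2*m)*(2*m) = 4*m²)
1493 + L(z(1/(-3) - 5/3)) = 1493 + 4*(21 - 7*(1/(-3) - 5/3))² = 1493 + 4*(21 - 7*(1*(-⅓) - 5*⅓))² = 1493 + 4*(21 - 7*(-⅓ - 5/3))² = 1493 + 4*(21 - 7*(-2))² = 1493 + 4*(21 + 14)² = 1493 + 4*35² = 1493 + 4*1225 = 1493 + 4900 = 6393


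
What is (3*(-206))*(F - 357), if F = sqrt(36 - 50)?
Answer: 220626 - 618*I*sqrt(14) ≈ 2.2063e+5 - 2312.3*I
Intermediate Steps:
F = I*sqrt(14) (F = sqrt(-14) = I*sqrt(14) ≈ 3.7417*I)
(3*(-206))*(F - 357) = (3*(-206))*(I*sqrt(14) - 357) = -618*(-357 + I*sqrt(14)) = 220626 - 618*I*sqrt(14)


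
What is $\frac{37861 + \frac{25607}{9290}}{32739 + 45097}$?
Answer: $\frac{351754297}{723096440} \approx 0.48646$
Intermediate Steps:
$\frac{37861 + \frac{25607}{9290}}{32739 + 45097} = \frac{37861 + 25607 \cdot \frac{1}{9290}}{77836} = \left(37861 + \frac{25607}{9290}\right) \frac{1}{77836} = \frac{351754297}{9290} \cdot \frac{1}{77836} = \frac{351754297}{723096440}$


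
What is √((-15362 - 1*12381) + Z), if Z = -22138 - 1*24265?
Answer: I*√74146 ≈ 272.3*I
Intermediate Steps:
Z = -46403 (Z = -22138 - 24265 = -46403)
√((-15362 - 1*12381) + Z) = √((-15362 - 1*12381) - 46403) = √((-15362 - 12381) - 46403) = √(-27743 - 46403) = √(-74146) = I*√74146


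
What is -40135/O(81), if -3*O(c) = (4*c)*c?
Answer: 40135/8748 ≈ 4.5879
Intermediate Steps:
O(c) = -4*c**2/3 (O(c) = -4*c*c/3 = -4*c**2/3)
-40135/O(81) = -40135/((-4/3*81**2)) = -40135/((-4/3*6561)) = -40135/(-8748) = -40135*(-1/8748) = 40135/8748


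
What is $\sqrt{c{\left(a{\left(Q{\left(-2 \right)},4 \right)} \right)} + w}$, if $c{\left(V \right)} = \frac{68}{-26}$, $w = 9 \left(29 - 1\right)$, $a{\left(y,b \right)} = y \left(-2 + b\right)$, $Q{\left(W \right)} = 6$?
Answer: $\frac{\sqrt{42146}}{13} \approx 15.792$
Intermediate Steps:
$w = 252$ ($w = 9 \cdot 28 = 252$)
$c{\left(V \right)} = - \frac{34}{13}$ ($c{\left(V \right)} = 68 \left(- \frac{1}{26}\right) = - \frac{34}{13}$)
$\sqrt{c{\left(a{\left(Q{\left(-2 \right)},4 \right)} \right)} + w} = \sqrt{- \frac{34}{13} + 252} = \sqrt{\frac{3242}{13}} = \frac{\sqrt{42146}}{13}$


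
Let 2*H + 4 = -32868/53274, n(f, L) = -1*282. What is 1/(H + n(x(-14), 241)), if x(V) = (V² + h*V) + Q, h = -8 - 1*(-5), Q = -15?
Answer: -8879/2524375 ≈ -0.0035173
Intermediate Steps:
h = -3 (h = -8 + 5 = -3)
x(V) = -15 + V² - 3*V (x(V) = (V² - 3*V) - 15 = -15 + V² - 3*V)
n(f, L) = -282
H = -20497/8879 (H = -2 + (-32868/53274)/2 = -2 + (-32868*1/53274)/2 = -2 + (½)*(-5478/8879) = -2 - 2739/8879 = -20497/8879 ≈ -2.3085)
1/(H + n(x(-14), 241)) = 1/(-20497/8879 - 282) = 1/(-2524375/8879) = -8879/2524375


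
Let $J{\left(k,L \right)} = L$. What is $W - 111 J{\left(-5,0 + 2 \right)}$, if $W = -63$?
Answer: $-285$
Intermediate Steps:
$W - 111 J{\left(-5,0 + 2 \right)} = -63 - 111 \left(0 + 2\right) = -63 - 222 = -285$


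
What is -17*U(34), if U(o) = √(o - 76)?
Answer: -17*I*√42 ≈ -110.17*I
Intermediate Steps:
U(o) = √(-76 + o)
-17*U(34) = -17*√(-76 + 34) = -17*I*√42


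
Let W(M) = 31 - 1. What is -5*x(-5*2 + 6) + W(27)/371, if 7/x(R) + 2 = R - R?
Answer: 13045/742 ≈ 17.581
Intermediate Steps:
W(M) = 30
x(R) = -7/2 (x(R) = 7/(-2 + (R - R)) = 7/(-2 + 0) = 7/(-2) = 7*(-½) = -7/2)
-5*x(-5*2 + 6) + W(27)/371 = -5*(-7/2) + 30/371 = 35/2 + 30*(1/371) = 35/2 + 30/371 = 13045/742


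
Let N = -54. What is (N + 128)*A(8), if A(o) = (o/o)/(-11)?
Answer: -74/11 ≈ -6.7273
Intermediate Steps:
A(o) = -1/11 (A(o) = 1*(-1/11) = -1/11)
(N + 128)*A(8) = (-54 + 128)*(-1/11) = 74*(-1/11) = -74/11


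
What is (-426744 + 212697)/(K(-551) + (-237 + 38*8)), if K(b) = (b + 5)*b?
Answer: -214047/300913 ≈ -0.71132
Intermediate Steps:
K(b) = b*(5 + b) (K(b) = (5 + b)*b = b*(5 + b))
(-426744 + 212697)/(K(-551) + (-237 + 38*8)) = (-426744 + 212697)/(-551*(5 - 551) + (-237 + 38*8)) = -214047/(-551*(-546) + (-237 + 304)) = -214047/(300846 + 67) = -214047/300913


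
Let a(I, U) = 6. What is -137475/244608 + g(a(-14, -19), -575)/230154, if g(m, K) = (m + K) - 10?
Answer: -135820723/240587648 ≈ -0.56454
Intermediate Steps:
g(m, K) = -10 + K + m (g(m, K) = (K + m) - 10 = -10 + K + m)
-137475/244608 + g(a(-14, -19), -575)/230154 = -137475/244608 + (-10 - 575 + 6)/230154 = -137475*1/244608 - 579*1/230154 = -3525/6272 - 193/76718 = -135820723/240587648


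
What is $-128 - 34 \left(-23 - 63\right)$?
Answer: $2796$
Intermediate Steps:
$-128 - 34 \left(-23 - 63\right) = -128 - -2924 = -128 + 2924 = 2796$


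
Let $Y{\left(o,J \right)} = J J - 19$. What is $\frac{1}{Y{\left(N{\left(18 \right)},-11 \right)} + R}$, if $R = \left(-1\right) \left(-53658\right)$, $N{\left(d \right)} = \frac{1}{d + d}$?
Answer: $\frac{1}{53760} \approx 1.8601 \cdot 10^{-5}$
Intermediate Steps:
$N{\left(d \right)} = \frac{1}{2 d}$
$Y{\left(o,J \right)} = -19 + J^{2}$ ($Y{\left(o,J \right)} = J^{2} - 19 = -19 + J^{2}$)
$R = 53658$
$\frac{1}{Y{\left(N{\left(18 \right)},-11 \right)} + R} = \frac{1}{\left(-19 + \left(-11\right)^{2}\right) + 53658} = \frac{1}{\left(-19 + 121\right) + 53658} = \frac{1}{102 + 53658} = \frac{1}{53760}$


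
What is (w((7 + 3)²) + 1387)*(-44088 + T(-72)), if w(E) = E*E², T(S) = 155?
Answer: -43993935071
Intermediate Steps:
w(E) = E³
(w((7 + 3)²) + 1387)*(-44088 + T(-72)) = (((7 + 3)²)³ + 1387)*(-44088 + 155) = ((10²)³ + 1387)*(-43933) = (100³ + 1387)*(-43933) = (1000000 + 1387)*(-43933) = 1001387*(-43933) = -43993935071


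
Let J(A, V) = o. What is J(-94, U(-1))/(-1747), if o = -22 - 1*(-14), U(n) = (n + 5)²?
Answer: 8/1747 ≈ 0.0045793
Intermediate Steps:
U(n) = (5 + n)²
o = -8 (o = -22 + 14 = -8)
J(A, V) = -8
J(-94, U(-1))/(-1747) = -8/(-1747) = -8*(-1/1747) = 8/1747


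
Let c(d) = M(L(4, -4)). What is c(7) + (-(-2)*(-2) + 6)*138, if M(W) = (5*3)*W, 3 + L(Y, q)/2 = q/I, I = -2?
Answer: 246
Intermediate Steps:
L(Y, q) = -6 - q (L(Y, q) = -6 + 2*(q/(-2)) = -6 + 2*(q*(-½)) = -6 + 2*(-q/2) = -6 - q)
M(W) = 15*W
c(d) = -30 (c(d) = 15*(-6 - 1*(-4)) = 15*(-6 + 4) = 15*(-2) = -30)
c(7) + (-(-2)*(-2) + 6)*138 = -30 + (-(-2)*(-2) + 6)*138 = -30 + (-2*2 + 6)*138 = -30 + (-4 + 6)*138 = -30 + 2*138 = -30 + 276 = 246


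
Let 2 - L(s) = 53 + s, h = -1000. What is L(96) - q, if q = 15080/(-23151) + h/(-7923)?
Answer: -8955733997/61141791 ≈ -146.47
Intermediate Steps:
L(s) = -51 - s (L(s) = 2 - (53 + s) = 2 + (-53 - s) = -51 - s)
q = -32109280/61141791 (q = 15080/(-23151) - 1000/(-7923) = 15080*(-1/23151) - 1000*(-1/7923) = -15080/23151 + 1000/7923 = -32109280/61141791 ≈ -0.52516)
L(96) - q = (-51 - 1*96) - 1*(-32109280/61141791) = (-51 - 96) + 32109280/61141791 = -147 + 32109280/61141791 = -8955733997/61141791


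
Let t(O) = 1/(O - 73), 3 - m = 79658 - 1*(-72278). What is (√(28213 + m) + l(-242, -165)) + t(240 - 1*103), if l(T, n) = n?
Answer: -10559/64 + 2*I*√30930 ≈ -164.98 + 351.74*I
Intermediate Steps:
m = -151933 (m = 3 - (79658 - 1*(-72278)) = 3 - (79658 + 72278) = 3 - 1*151936 = 3 - 151936 = -151933)
t(O) = 1/(-73 + O)
(√(28213 + m) + l(-242, -165)) + t(240 - 1*103) = (√(28213 - 151933) - 165) + 1/(-73 + (240 - 1*103)) = (√(-123720) - 165) + 1/(-73 + (240 - 103)) = (2*I*√30930 - 165) + 1/(-73 + 137) = (-165 + 2*I*√30930) + 1/64 = -10559/64 + 2*I*√30930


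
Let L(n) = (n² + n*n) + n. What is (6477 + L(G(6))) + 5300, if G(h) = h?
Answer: 11855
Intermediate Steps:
L(n) = n + 2*n² (L(n) = (n² + n²) + n = 2*n² + n = n + 2*n²)
(6477 + L(G(6))) + 5300 = (6477 + 6*(1 + 2*6)) + 5300 = (6477 + 6*(1 + 12)) + 5300 = (6477 + 6*13) + 5300 = (6477 + 78) + 5300 = 6555 + 5300 = 11855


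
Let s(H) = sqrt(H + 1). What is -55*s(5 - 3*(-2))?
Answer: -110*sqrt(3) ≈ -190.53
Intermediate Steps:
s(H) = sqrt(1 + H)
-55*s(5 - 3*(-2)) = -55*sqrt(1 + (5 - 3*(-2))) = -55*sqrt(1 + (5 + 6)) = -55*sqrt(1 + 11) = -110*sqrt(3)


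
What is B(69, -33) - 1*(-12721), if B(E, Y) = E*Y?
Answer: 10444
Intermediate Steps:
B(69, -33) - 1*(-12721) = 69*(-33) - 1*(-12721) = -2277 + 12721 = 10444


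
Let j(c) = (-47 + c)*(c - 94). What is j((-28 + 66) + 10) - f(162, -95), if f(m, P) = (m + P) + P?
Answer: -18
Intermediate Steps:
f(m, P) = m + 2*P (f(m, P) = (P + m) + P = m + 2*P)
j(c) = (-94 + c)*(-47 + c) (j(c) = (-47 + c)*(-94 + c) = (-94 + c)*(-47 + c))
j((-28 + 66) + 10) - f(162, -95) = (4418 + ((-28 + 66) + 10)**2 - 141*((-28 + 66) + 10)) - (162 + 2*(-95)) = (4418 + (38 + 10)**2 - 141*(38 + 10)) - (162 - 190) = (4418 + 48**2 - 141*48) - 1*(-28) = (4418 + 2304 - 6768) + 28 = -46 + 28 = -18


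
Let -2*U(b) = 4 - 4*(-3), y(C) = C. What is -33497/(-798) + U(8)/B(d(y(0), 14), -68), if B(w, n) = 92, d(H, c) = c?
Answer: 40465/966 ≈ 41.889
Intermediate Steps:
U(b) = -8 (U(b) = -(4 - 4*(-3))/2 = -(4 + 12)/2 = -1/2*16 = -8)
-33497/(-798) + U(8)/B(d(y(0), 14), -68) = -33497/(-798) - 8/92 = -33497*(-1/798) - 8*1/92 = 1763/42 - 2/23 = 40465/966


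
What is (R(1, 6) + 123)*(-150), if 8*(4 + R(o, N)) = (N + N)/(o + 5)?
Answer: -35775/2 ≈ -17888.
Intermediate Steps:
R(o, N) = -4 + N/(4*(5 + o)) (R(o, N) = -4 + ((N + N)/(o + 5))/8 = -4 + ((2*N)/(5 + o))/8 = -4 + (2*N/(5 + o))/8 = -4 + N/(4*(5 + o)))
(R(1, 6) + 123)*(-150) = ((-80 + 6 - 16*1)/(4*(5 + 1)) + 123)*(-150) = ((¼)*(-80 + 6 - 16)/6 + 123)*(-150) = ((¼)*(⅙)*(-90) + 123)*(-150) = (-15/4 + 123)*(-150) = (477/4)*(-150) = -35775/2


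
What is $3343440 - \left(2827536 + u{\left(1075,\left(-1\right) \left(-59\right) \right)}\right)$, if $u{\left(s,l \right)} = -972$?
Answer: $516876$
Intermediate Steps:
$3343440 - \left(2827536 + u{\left(1075,\left(-1\right) \left(-59\right) \right)}\right) = 3343440 - 2826564 = 516876$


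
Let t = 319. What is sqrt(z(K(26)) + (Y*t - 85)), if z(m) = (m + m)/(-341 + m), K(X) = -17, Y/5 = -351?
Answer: I*sqrt(17940714087)/179 ≈ 748.29*I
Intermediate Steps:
Y = -1755 (Y = 5*(-351) = -1755)
z(m) = 2*m/(-341 + m) (z(m) = (2*m)/(-341 + m) = 2*m/(-341 + m))
sqrt(z(K(26)) + (Y*t - 85)) = sqrt(2*(-17)/(-341 - 17) + (-1755*319 - 85)) = sqrt(2*(-17)/(-358) + (-559845 - 85)) = sqrt(2*(-17)*(-1/358) - 559930) = sqrt(17/179 - 559930) = sqrt(-100227453/179) = I*sqrt(17940714087)/179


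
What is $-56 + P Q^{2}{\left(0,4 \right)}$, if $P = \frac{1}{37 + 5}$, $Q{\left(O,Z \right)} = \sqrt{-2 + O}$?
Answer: $- \frac{1177}{21} \approx -56.048$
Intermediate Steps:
$P = \frac{1}{42} \approx 0.02381$
$-56 + P Q^{2}{\left(0,4 \right)} = -56 + \frac{\left(\sqrt{-2 + 0}\right)^{2}}{42} = -56 + \frac{\left(\sqrt{-2}\right)^{2}}{42} = -56 + \frac{\left(i \sqrt{2}\right)^{2}}{42} = -56 + \frac{1}{42} \left(-2\right) = -56 - \frac{1}{21} = - \frac{1177}{21}$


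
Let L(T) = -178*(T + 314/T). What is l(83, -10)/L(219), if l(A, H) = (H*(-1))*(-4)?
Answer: 876/859295 ≈ 0.0010194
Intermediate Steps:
l(A, H) = 4*H (l(A, H) = -H*(-4) = 4*H)
L(T) = -55892/T - 178*T
l(83, -10)/L(219) = (4*(-10))/(-55892/219 - 178*219) = -40/(-55892*1/219 - 38982) = -40/(-55892/219 - 38982) = -40/(-8592950/219) = -40*(-219/8592950) = 876/859295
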